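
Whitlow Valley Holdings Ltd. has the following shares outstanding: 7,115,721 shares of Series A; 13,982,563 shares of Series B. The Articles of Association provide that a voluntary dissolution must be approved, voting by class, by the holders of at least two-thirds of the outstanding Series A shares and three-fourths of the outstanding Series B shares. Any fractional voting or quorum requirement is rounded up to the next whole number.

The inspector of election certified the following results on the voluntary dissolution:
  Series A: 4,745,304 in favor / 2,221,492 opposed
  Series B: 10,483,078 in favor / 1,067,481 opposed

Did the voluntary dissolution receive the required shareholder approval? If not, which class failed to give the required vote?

Not approved — the Series B shares did not give the required vote.

Series A: 2/3 of 7115721 = 4743814; 4,743,814 required, 4,745,304 in favor — approved.
Series B: 3/4 of 13982563 = 10486922.25, rounded up to 10486923; 10,486,923 required, 10,483,078 in favor — not approved.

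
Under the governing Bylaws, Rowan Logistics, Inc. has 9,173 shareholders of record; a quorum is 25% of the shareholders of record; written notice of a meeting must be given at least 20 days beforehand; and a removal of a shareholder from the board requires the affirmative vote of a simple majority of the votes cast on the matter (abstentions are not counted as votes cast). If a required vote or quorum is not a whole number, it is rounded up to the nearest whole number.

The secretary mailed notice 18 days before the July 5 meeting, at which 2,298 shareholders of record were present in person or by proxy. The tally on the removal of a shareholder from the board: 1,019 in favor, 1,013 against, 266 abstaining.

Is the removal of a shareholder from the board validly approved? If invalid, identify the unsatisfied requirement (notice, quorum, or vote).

Invalid — notice requirement not satisfied.

Notice: 18 days given; 20 required. Not satisfied.
Quorum: 25% of 9,173 = 2,293.25, rounded up to 2,294; 2,298 present. Satisfied.
Vote: requires a majority of the votes cast (2,298 − 266 abstaining = 2,032); a majority of 2032 is 1017, so 1,017 needed; 1,019 in favor. Satisfied.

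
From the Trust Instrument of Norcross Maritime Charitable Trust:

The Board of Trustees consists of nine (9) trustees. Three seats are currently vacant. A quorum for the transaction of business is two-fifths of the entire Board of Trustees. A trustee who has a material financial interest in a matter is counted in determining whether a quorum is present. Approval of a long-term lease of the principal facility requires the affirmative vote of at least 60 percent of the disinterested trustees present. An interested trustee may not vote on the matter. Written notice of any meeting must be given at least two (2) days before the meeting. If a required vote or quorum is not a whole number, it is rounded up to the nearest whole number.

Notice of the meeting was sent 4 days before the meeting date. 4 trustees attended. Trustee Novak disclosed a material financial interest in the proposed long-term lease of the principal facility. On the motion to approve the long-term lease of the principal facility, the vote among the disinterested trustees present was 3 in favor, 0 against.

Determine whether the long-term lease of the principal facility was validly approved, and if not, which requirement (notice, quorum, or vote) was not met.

Valid — all requirements satisfied.

Notice: 4 days given; 2 required (4 ≥ 2). Satisfied.
Quorum: 4 present (interested trustees count toward quorum); quorum is 4. Satisfied.
Vote: the long-term lease of the principal facility requires three-fifths of the disinterested trustees present (4 − 1 = 3). 3/5 of 3 = 1.80, rounded up to 2, so 2 affirmative votes are needed; 3 voted in favor. Satisfied.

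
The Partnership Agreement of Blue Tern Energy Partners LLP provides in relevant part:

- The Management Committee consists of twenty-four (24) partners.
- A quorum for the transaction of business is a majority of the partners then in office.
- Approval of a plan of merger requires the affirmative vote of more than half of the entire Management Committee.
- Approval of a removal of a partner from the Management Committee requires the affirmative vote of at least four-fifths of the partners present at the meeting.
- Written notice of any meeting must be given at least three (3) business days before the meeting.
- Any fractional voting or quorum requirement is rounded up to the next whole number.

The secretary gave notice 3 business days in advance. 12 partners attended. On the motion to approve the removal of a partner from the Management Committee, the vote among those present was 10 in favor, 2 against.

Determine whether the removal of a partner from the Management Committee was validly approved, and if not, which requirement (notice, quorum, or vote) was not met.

Invalid — quorum requirement not satisfied.

Notice: 3 business days given; 3 required (3 ≥ 3). Satisfied.
Quorum: 12 present; quorum is 13. Not satisfied.
Vote: the removal of a partner from the Management Committee requires four-fifths of the partners present (12). 4/5 of 12 = 9.60, rounded up to 10, so 10 affirmative votes are needed; 10 voted in favor. Satisfied. (Moot — without a quorum no business can be validly transacted.)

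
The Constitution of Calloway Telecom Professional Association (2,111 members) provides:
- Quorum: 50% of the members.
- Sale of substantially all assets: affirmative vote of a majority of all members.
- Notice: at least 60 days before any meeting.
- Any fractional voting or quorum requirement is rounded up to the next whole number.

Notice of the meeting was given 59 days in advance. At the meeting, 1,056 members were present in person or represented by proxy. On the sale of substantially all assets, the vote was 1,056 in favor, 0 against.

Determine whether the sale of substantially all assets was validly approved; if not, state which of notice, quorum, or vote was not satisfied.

Notice: 59 days given; 60 required. Not satisfied.
Quorum: 50% of 2,111 = 1,055.50, rounded up to 1,056; 1,056 present. Satisfied.
Vote: requires a majority of all members (2,111); a majority of 2111 is 1056, so 1,056 needed; 1,056 in favor. Satisfied.

Invalid — notice requirement not satisfied.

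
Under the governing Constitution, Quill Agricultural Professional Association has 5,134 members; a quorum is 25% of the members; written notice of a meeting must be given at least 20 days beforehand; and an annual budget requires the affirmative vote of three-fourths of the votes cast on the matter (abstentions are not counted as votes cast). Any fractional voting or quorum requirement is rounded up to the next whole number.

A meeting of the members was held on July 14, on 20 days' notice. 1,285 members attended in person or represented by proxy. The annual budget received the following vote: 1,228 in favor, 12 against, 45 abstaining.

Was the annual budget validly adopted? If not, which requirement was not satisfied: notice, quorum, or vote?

Valid — all requirements satisfied.

Notice: 20 days given; 20 required. Satisfied.
Quorum: 25% of 5,134 = 1,283.50, rounded up to 1,284; 1,285 present. Satisfied.
Vote: requires three-fourths of the votes cast (1,285 − 45 abstaining = 1,240); 3/4 of 1240 = 930, so 930 needed; 1,228 in favor. Satisfied.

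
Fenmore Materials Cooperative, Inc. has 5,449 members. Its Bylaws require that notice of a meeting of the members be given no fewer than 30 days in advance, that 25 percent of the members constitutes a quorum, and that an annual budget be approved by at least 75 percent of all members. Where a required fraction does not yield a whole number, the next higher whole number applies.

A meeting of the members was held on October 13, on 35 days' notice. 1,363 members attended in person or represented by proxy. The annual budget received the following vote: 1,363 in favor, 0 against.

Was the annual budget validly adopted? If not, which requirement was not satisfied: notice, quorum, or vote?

Notice: 35 days given; 30 required. Satisfied.
Quorum: 25% of 5,449 = 1,362.25, rounded up to 1,363; 1,363 present. Satisfied.
Vote: requires three-fourths of all members (5,449); 3/4 of 5449 = 4086.75, rounded up to 4087, so 4,087 needed; 1,363 in favor. Not satisfied.

Invalid — vote requirement not satisfied.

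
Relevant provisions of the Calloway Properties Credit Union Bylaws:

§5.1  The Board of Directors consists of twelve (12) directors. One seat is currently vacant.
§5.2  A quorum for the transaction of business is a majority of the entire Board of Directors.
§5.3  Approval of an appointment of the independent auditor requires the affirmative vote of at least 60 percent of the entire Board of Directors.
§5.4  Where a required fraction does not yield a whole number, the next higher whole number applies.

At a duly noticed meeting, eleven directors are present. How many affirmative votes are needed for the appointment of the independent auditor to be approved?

8

The appointment of the independent auditor requires three-fifths of the entire Board of Directors (12).
3/5 of 12 = 7.20, rounded up to 8.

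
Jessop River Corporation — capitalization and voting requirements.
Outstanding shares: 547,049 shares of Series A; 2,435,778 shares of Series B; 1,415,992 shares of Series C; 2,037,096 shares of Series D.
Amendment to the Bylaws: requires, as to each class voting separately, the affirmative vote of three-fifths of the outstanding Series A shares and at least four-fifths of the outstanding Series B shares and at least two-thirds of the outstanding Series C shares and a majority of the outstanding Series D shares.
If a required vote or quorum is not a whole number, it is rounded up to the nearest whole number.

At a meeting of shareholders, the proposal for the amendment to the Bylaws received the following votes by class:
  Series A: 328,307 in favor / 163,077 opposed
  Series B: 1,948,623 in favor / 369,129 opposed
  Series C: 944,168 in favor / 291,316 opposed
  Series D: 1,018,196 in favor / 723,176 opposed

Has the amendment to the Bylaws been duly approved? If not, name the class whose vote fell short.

Series A: 3/5 of 547049 = 328229.40, rounded up to 328230; 328,230 required, 328,307 in favor — approved.
Series B: 4/5 of 2435778 = 1948622.40, rounded up to 1948623; 1,948,623 required, 1,948,623 in favor — approved.
Series C: 2/3 of 1415992 = 943994.67, rounded up to 943995; 943,995 required, 944,168 in favor — approved.
Series D: a majority of 2037096 is 1018549; 1,018,549 required, 1,018,196 in favor — not approved.

Not approved — the Series D shares did not give the required vote.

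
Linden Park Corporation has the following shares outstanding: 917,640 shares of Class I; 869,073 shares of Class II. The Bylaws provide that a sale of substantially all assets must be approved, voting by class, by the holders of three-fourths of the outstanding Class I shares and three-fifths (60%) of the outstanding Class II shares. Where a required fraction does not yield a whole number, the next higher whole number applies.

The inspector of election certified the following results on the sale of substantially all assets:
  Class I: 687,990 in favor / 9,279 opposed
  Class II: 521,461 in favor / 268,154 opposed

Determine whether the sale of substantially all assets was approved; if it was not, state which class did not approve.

Class I: 3/4 of 917640 = 688230; 688,230 required, 687,990 in favor — not approved.
Class II: 3/5 of 869073 = 521443.80, rounded up to 521444; 521,444 required, 521,461 in favor — approved.

Not approved — the Class I shares did not give the required vote.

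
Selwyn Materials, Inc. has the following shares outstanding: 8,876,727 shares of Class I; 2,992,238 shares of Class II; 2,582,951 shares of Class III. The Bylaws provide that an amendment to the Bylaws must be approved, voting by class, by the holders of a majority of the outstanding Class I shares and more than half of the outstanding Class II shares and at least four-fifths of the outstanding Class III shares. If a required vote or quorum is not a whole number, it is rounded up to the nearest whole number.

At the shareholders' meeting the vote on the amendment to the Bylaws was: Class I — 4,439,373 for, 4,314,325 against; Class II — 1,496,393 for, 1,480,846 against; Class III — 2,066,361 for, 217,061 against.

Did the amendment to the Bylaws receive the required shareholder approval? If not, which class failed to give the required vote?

Approved — every class gave the required vote.

Class I: a majority of 8876727 is 4438364; 4,438,364 required, 4,439,373 in favor — approved.
Class II: a majority of 2992238 is 1496120; 1,496,120 required, 1,496,393 in favor — approved.
Class III: 4/5 of 2582951 = 2066360.80, rounded up to 2066361; 2,066,361 required, 2,066,361 in favor — approved.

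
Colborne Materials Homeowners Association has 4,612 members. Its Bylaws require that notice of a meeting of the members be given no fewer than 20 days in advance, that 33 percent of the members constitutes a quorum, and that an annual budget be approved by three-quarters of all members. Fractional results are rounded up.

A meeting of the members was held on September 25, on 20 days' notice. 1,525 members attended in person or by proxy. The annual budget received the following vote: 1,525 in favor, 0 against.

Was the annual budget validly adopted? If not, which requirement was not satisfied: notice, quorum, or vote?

Notice: 20 days given; 20 required. Satisfied.
Quorum: 33% of 4,612 = 1,521.96, rounded up to 1,522; 1,525 present. Satisfied.
Vote: requires three-fourths of all members (4,612); 3/4 of 4612 = 3459, so 3,459 needed; 1,525 in favor. Not satisfied.

Invalid — vote requirement not satisfied.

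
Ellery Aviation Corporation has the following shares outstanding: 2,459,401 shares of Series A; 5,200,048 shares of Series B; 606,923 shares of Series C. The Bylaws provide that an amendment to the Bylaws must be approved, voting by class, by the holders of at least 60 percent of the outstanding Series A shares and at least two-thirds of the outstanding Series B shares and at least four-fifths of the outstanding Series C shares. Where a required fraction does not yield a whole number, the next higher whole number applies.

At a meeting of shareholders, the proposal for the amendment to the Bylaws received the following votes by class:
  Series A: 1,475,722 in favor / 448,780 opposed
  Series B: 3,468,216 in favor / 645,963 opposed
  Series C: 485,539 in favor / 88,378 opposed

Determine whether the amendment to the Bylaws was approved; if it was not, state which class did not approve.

Approved — every class gave the required vote.

Series A: 3/5 of 2459401 = 1475640.60, rounded up to 1475641; 1,475,641 required, 1,475,722 in favor — approved.
Series B: 2/3 of 5200048 = 3466698.67, rounded up to 3466699; 3,466,699 required, 3,468,216 in favor — approved.
Series C: 4/5 of 606923 = 485538.40, rounded up to 485539; 485,539 required, 485,539 in favor — approved.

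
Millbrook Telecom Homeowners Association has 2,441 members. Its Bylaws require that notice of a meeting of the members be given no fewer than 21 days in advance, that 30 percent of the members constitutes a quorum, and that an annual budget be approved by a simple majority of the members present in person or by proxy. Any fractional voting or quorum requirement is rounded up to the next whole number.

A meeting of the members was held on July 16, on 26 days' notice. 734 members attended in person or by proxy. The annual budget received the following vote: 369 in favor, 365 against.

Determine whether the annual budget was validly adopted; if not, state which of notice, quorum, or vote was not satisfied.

Valid — all requirements satisfied.

Notice: 26 days given; 21 required. Satisfied.
Quorum: 30% of 2,441 = 732.30, rounded up to 733; 734 present. Satisfied.
Vote: requires a majority of those present (734); a majority of 734 is 368, so 368 needed; 369 in favor. Satisfied.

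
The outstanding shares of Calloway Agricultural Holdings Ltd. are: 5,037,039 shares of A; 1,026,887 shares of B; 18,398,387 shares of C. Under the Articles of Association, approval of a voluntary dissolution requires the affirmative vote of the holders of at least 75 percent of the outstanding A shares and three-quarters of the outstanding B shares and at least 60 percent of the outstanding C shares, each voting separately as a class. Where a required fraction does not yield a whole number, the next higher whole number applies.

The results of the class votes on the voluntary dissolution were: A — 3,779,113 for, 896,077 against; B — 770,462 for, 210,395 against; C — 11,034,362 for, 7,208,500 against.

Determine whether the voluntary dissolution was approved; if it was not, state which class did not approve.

A: 3/4 of 5037039 = 3777779.25, rounded up to 3777780; 3,777,780 required, 3,779,113 in favor — approved.
B: 3/4 of 1026887 = 770165.25, rounded up to 770166; 770,166 required, 770,462 in favor — approved.
C: 3/5 of 18398387 = 11039032.20, rounded up to 11039033; 11,039,033 required, 11,034,362 in favor — not approved.

Not approved — the C shares did not give the required vote.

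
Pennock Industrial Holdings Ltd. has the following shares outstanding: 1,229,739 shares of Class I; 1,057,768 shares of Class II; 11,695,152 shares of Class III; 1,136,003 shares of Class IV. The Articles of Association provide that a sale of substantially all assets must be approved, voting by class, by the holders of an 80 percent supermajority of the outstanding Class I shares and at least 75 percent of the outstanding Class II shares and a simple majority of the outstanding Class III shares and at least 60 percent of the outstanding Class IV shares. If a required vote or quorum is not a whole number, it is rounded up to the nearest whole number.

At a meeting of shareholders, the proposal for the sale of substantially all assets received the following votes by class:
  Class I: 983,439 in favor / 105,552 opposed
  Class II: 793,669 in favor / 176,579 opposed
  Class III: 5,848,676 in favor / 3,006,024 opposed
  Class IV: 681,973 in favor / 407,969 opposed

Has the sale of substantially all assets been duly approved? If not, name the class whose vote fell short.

Not approved — the Class I shares did not give the required vote.

Class I: 4/5 of 1229739 = 983791.20, rounded up to 983792; 983,792 required, 983,439 in favor — not approved.
Class II: 3/4 of 1057768 = 793326; 793,326 required, 793,669 in favor — approved.
Class III: a majority of 11695152 is 5847577; 5,847,577 required, 5,848,676 in favor — approved.
Class IV: 3/5 of 1136003 = 681601.80, rounded up to 681602; 681,602 required, 681,973 in favor — approved.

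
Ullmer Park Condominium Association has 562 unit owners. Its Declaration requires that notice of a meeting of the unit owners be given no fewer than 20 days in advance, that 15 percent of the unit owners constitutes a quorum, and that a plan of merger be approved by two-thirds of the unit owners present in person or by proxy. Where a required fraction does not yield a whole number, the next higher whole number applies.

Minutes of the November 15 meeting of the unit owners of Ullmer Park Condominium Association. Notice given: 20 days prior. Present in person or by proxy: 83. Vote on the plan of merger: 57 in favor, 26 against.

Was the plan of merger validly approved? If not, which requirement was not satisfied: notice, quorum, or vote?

Invalid — quorum requirement not satisfied.

Notice: 20 days given; 20 required. Satisfied.
Quorum: 15% of 562 = 84.30, rounded up to 85; 83 present. Not satisfied.
Vote: requires two-thirds of those present (83); 2/3 of 83 = 55.33, rounded up to 56, so 56 needed; 57 in favor. Satisfied.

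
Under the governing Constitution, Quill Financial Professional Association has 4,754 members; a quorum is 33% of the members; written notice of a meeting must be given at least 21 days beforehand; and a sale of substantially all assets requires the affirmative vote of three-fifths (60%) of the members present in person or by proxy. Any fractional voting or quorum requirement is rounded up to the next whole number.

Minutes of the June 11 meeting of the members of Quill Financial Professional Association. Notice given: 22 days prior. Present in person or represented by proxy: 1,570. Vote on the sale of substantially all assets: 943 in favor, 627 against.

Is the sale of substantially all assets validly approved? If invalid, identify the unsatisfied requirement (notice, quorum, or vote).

Notice: 22 days given; 21 required. Satisfied.
Quorum: 33% of 4,754 = 1,568.82, rounded up to 1,569; 1,570 present. Satisfied.
Vote: requires three-fifths of those present (1,570); 3/5 of 1570 = 942, so 942 needed; 943 in favor. Satisfied.

Valid — all requirements satisfied.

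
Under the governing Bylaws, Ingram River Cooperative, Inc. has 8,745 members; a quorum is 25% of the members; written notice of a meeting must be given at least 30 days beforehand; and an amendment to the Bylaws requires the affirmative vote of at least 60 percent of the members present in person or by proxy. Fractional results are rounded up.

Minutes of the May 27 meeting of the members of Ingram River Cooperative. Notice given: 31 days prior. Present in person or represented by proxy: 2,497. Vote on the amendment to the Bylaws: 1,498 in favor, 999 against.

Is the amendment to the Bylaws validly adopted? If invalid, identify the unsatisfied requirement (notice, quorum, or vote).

Notice: 31 days given; 30 required. Satisfied.
Quorum: 25% of 8,745 = 2,186.25, rounded up to 2,187; 2,497 present. Satisfied.
Vote: requires three-fifths of those present (2,497); 3/5 of 2497 = 1498.20, rounded up to 1499, so 1,499 needed; 1,498 in favor. Not satisfied.

Invalid — vote requirement not satisfied.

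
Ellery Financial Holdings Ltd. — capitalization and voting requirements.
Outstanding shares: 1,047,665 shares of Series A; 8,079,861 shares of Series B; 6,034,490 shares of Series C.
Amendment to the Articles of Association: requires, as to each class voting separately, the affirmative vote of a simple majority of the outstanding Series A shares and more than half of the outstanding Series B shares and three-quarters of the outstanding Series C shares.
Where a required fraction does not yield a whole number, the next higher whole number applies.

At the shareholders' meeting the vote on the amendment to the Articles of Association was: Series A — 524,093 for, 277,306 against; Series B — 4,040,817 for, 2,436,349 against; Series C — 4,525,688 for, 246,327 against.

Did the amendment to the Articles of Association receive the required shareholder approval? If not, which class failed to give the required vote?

Series A: a majority of 1047665 is 523833; 523,833 required, 524,093 in favor — approved.
Series B: a majority of 8079861 is 4039931; 4,039,931 required, 4,040,817 in favor — approved.
Series C: 3/4 of 6034490 = 4525867.50, rounded up to 4525868; 4,525,868 required, 4,525,688 in favor — not approved.

Not approved — the Series C shares did not give the required vote.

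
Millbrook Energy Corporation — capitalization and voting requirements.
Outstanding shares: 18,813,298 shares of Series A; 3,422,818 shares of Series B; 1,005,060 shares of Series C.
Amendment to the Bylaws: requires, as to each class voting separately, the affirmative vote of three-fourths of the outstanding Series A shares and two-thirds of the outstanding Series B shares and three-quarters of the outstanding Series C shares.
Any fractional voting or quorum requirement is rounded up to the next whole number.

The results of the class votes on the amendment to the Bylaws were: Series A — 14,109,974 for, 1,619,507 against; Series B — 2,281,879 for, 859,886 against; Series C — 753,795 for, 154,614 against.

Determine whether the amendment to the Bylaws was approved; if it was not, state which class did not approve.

Series A: 3/4 of 18813298 = 14109973.50, rounded up to 14109974; 14,109,974 required, 14,109,974 in favor — approved.
Series B: 2/3 of 3422818 = 2281878.67, rounded up to 2281879; 2,281,879 required, 2,281,879 in favor — approved.
Series C: 3/4 of 1005060 = 753795; 753,795 required, 753,795 in favor — approved.

Approved — every class gave the required vote.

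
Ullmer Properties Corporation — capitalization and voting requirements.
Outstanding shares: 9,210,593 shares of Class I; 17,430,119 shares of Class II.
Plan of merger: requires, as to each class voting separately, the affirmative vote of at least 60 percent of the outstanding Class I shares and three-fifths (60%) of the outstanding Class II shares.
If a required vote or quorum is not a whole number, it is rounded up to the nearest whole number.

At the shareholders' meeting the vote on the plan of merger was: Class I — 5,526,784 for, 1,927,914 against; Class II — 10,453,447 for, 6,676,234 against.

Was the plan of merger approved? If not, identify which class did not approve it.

Class I: 3/5 of 9210593 = 5526355.80, rounded up to 5526356; 5,526,356 required, 5,526,784 in favor — approved.
Class II: 3/5 of 17430119 = 10458071.40, rounded up to 10458072; 10,458,072 required, 10,453,447 in favor — not approved.

Not approved — the Class II shares did not give the required vote.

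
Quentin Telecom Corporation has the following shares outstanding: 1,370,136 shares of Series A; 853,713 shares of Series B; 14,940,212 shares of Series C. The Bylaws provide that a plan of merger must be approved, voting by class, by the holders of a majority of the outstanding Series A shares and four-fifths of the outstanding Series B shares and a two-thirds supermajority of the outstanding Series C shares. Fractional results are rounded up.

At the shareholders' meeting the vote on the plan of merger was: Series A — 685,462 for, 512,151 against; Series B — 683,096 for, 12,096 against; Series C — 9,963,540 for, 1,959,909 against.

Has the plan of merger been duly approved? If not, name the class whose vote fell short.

Approved — every class gave the required vote.

Series A: a majority of 1370136 is 685069; 685,069 required, 685,462 in favor — approved.
Series B: 4/5 of 853713 = 682970.40, rounded up to 682971; 682,971 required, 683,096 in favor — approved.
Series C: 2/3 of 14940212 = 9960141.33, rounded up to 9960142; 9,960,142 required, 9,963,540 in favor — approved.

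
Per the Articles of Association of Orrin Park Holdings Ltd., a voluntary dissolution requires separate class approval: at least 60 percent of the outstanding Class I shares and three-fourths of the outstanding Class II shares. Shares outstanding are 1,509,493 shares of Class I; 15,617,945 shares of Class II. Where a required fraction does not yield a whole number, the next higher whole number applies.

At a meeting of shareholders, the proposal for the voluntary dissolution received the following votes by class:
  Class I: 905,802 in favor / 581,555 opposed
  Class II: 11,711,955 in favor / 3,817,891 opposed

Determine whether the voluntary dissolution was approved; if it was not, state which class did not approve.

Not approved — the Class II shares did not give the required vote.

Class I: 3/5 of 1509493 = 905695.80, rounded up to 905696; 905,696 required, 905,802 in favor — approved.
Class II: 3/4 of 15617945 = 11713458.75, rounded up to 11713459; 11,713,459 required, 11,711,955 in favor — not approved.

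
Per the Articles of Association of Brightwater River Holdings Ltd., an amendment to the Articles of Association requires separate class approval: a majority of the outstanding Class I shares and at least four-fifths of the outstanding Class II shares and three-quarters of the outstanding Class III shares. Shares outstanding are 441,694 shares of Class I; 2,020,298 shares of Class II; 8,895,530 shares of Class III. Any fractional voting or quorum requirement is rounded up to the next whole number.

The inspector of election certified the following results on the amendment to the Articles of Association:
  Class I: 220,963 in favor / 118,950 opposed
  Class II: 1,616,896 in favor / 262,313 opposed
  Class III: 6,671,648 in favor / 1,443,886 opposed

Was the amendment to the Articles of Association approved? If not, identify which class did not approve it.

Class I: a majority of 441694 is 220848; 220,848 required, 220,963 in favor — approved.
Class II: 4/5 of 2020298 = 1616238.40, rounded up to 1616239; 1,616,239 required, 1,616,896 in favor — approved.
Class III: 3/4 of 8895530 = 6671647.50, rounded up to 6671648; 6,671,648 required, 6,671,648 in favor — approved.

Approved — every class gave the required vote.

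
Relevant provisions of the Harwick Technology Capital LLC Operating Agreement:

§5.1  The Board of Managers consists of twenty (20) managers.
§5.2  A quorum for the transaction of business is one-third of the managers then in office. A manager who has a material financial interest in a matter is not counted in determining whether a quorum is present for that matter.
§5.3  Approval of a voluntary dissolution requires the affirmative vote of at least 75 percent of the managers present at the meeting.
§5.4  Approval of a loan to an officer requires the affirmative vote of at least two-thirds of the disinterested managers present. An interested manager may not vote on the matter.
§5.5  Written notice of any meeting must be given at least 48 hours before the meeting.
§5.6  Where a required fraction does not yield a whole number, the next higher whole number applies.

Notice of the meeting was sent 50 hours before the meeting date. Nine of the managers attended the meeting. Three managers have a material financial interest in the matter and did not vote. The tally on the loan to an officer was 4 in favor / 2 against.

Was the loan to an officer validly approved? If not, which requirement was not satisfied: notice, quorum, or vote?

Notice: 50 hours given; 48 required (50 ≥ 48). Satisfied.
Quorum: 9 present, but the 3 interested managers do not count, leaving 6. Quorum is 7. Not satisfied.
Vote: the loan to an officer requires two-thirds of the disinterested managers present (9 − 3 = 6). 2/3 of 6 = 4, so 4 affirmative votes are needed; 4 voted in favor. Satisfied. (Moot — without a quorum no business can be validly transacted.)

Invalid — quorum requirement not satisfied.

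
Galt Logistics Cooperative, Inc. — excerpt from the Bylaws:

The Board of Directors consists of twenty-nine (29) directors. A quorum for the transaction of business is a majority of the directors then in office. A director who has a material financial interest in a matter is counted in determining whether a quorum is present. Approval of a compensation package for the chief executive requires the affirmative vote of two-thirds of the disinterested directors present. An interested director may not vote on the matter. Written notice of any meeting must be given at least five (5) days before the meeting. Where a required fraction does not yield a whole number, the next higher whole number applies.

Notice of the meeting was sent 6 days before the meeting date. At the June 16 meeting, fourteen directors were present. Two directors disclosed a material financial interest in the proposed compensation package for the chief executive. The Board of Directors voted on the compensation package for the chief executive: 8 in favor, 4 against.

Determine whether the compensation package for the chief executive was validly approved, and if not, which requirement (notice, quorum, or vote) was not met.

Notice: 6 days given; 5 required (6 ≥ 5). Satisfied.
Quorum: 14 present (interested directors count toward quorum); quorum is 15. Not satisfied.
Vote: the compensation package for the chief executive requires two-thirds of the disinterested directors present (14 − 2 = 12). 2/3 of 12 = 8, so 8 affirmative votes are needed; 8 voted in favor. Satisfied. (Moot — without a quorum no business can be validly transacted.)

Invalid — quorum requirement not satisfied.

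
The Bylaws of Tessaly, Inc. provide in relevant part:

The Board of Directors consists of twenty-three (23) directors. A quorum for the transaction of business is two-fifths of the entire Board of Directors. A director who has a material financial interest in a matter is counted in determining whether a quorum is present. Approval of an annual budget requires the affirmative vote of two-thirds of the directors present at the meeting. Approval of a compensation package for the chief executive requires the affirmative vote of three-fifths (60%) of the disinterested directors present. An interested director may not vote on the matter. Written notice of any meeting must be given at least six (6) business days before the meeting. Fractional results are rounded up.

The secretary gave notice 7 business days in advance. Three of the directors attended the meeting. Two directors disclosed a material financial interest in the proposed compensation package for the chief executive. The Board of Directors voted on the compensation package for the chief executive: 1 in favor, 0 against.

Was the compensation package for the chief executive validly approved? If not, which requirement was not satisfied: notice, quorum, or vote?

Invalid — quorum requirement not satisfied.

Notice: 7 business days given; 6 required (7 ≥ 6). Satisfied.
Quorum: 3 present (interested directors count toward quorum); quorum is 10. Not satisfied.
Vote: the compensation package for the chief executive requires three-fifths of the disinterested directors present (3 − 2 = 1). 3/5 of 1 = 0.60, rounded up to 1, so 1 affirmative vote is needed; 1 voted in favor. Satisfied. (Moot — without a quorum no business can be validly transacted.)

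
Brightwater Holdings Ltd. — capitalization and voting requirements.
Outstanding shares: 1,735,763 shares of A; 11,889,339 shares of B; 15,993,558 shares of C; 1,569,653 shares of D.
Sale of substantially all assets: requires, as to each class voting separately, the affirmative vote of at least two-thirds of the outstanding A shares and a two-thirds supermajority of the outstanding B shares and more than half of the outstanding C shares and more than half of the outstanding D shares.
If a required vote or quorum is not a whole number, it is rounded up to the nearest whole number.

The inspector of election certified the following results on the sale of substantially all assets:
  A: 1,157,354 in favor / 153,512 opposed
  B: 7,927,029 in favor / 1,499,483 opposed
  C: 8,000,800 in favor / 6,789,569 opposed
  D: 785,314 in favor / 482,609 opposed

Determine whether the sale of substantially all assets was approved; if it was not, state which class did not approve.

Approved — every class gave the required vote.

A: 2/3 of 1735763 = 1157175.33, rounded up to 1157176; 1,157,176 required, 1,157,354 in favor — approved.
B: 2/3 of 11889339 = 7926226; 7,926,226 required, 7,927,029 in favor — approved.
C: a majority of 15993558 is 7996780; 7,996,780 required, 8,000,800 in favor — approved.
D: a majority of 1569653 is 784827; 784,827 required, 785,314 in favor — approved.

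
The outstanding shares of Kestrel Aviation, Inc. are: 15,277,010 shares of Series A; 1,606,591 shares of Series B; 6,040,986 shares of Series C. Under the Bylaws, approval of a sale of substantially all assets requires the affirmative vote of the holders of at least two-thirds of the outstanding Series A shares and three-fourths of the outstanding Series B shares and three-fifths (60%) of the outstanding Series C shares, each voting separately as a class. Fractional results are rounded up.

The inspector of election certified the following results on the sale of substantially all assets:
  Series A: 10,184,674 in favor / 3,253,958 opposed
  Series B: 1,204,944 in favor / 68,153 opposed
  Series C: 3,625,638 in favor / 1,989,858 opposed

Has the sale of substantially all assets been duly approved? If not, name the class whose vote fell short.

Series A: 2/3 of 15277010 = 10184673.33, rounded up to 10184674; 10,184,674 required, 10,184,674 in favor — approved.
Series B: 3/4 of 1606591 = 1204943.25, rounded up to 1204944; 1,204,944 required, 1,204,944 in favor — approved.
Series C: 3/5 of 6040986 = 3624591.60, rounded up to 3624592; 3,624,592 required, 3,625,638 in favor — approved.

Approved — every class gave the required vote.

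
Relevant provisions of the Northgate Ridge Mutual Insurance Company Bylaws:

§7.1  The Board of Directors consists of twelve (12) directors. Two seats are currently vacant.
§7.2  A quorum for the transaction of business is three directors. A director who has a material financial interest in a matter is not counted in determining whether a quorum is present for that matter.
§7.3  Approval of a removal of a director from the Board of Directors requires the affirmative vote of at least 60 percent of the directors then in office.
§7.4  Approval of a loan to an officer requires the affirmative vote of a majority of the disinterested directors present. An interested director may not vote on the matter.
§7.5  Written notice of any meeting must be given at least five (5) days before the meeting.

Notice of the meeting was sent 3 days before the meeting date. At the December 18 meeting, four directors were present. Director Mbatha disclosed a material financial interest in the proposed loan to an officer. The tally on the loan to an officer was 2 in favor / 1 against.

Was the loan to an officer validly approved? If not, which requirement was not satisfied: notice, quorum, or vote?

Notice: 3 days given; 5 required (3 < 5). Not satisfied.
Quorum: 4 present, but the 1 interested director does not count, leaving 3. Quorum is 3. Satisfied.
Vote: the loan to an officer requires a majority of the disinterested directors present (4 − 1 = 3). A majority of 3 is 2, so 2 affirmative votes are needed; 2 voted in favor. Satisfied.

Invalid — notice requirement not satisfied.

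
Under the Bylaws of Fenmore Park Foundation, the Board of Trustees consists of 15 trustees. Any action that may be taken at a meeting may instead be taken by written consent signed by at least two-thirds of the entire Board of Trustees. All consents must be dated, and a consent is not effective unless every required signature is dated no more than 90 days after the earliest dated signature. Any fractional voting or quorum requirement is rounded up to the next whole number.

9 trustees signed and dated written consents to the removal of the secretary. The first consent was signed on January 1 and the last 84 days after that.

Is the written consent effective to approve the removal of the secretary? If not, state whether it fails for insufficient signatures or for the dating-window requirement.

Signatures required: at least two-thirds of 15 — 2/3 of 15 = 10, so 10 needed; 9 signed. Insufficient.
Dating window: the latest signature is 84 days after the earliest; the limit is 90 days. Within the window.

Not effective — insufficient signatures.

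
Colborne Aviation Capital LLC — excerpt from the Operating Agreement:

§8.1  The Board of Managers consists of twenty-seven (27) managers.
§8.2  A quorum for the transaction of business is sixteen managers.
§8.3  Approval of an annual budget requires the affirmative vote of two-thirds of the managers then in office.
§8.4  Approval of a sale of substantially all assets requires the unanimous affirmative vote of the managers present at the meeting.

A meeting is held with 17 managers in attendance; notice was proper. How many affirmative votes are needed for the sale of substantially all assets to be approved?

17

The sale of substantially all assets requires the unanimous vote of the managers present (17).
Unanimous means all 17.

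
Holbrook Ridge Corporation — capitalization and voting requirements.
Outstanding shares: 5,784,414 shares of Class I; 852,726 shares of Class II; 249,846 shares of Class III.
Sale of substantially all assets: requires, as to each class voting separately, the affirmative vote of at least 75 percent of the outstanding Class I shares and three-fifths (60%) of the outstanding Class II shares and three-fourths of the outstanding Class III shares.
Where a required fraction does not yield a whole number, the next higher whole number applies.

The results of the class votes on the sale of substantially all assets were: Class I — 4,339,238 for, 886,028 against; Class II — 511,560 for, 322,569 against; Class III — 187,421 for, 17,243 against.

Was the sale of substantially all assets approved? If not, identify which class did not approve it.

Class I: 3/4 of 5784414 = 4338310.50, rounded up to 4338311; 4,338,311 required, 4,339,238 in favor — approved.
Class II: 3/5 of 852726 = 511635.60, rounded up to 511636; 511,636 required, 511,560 in favor — not approved.
Class III: 3/4 of 249846 = 187384.50, rounded up to 187385; 187,385 required, 187,421 in favor — approved.

Not approved — the Class II shares did not give the required vote.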